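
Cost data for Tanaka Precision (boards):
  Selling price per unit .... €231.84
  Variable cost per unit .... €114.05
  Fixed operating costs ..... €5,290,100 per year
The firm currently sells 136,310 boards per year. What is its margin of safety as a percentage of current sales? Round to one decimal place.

Contribution margin per unit = €231.84 − €114.05 = €117.79. Break-even units = €5,290,100 ÷ €117.79 = 44,911.28; break-even revenue = 44,911.28 × €231.84 = €10,412,231.80.
Actual sales revenue = 136,310 × €231.84 = €31,602,110.40.
Margin of safety = (€31,602,110.40 − €10,412,231.80) ÷ €31,602,110.40 = 67.1%.

67.1%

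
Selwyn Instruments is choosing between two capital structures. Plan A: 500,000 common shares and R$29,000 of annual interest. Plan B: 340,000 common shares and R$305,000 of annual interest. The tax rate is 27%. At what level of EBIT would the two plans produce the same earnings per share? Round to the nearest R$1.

At indifference, (EBIT − 29,000)(1 − t)/500,000 = (EBIT − 305,000)(1 − t)/340,000.
Cancelling (1 − t) and cross-multiplying: 340,000·(EBIT − 29,000) = 500,000·(EBIT − 305,000).
EBIT × (500,000 − 340,000) = 305,000 × 500,000 − 29,000 × 340,000 = 142,640,000,000, so EBIT = 142,640,000,000 ÷ 160,000 = 891,500.00.

R$891,500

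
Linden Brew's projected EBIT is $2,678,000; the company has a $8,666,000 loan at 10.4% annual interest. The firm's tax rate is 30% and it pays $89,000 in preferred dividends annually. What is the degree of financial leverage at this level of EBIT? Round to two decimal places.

Annual interest charges come to $901,264.00.
Preferred dividends grossed up pre-tax: $89,000 / (1 − 0.30) = $127,142.86.
DFL = EBIT ÷ [EBIT − I − D_p/(1−t)] = $2,678,000 ÷ [$2,678,000 − $901,264.00 − $127,142.86] = $2,678,000 ÷ $1,649,593.14 = 1.6234.

1.62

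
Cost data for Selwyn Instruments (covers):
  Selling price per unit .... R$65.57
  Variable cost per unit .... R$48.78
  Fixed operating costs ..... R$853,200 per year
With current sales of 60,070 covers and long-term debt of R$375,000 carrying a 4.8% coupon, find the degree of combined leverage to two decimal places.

At 60,070 units, contribution = 60,070 × R$16.79 = R$1,008,575.30.
Subtracting fixed costs: EBIT = R$1,008,575.30 − R$853,200 = R$155,375.30. Interest = R$18,000.00.
DOL = R$1,008,575.30 ÷ R$155,375.30 = 6.4912; DFL = R$155,375.30 ÷ R$137,375.30 = 1.1310.
Combined leverage = 6.4912 × 1.1310 = 7.3415.

7.34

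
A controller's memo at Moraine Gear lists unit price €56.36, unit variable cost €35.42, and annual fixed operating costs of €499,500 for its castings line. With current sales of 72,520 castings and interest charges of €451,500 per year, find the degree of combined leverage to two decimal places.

2.68

Contribution at this volume is 72,520 × €20.94 = €1,518,568.80.
EBIT = €1,518,568.80 − €499,500 = €1,019,068.80. Interest = €451,500.00, so EBIT − I = €567,568.80.
DCL = contribution ÷ (EBIT − I) = €1,518,568.80 ÷ €567,568.80 = 2.6756.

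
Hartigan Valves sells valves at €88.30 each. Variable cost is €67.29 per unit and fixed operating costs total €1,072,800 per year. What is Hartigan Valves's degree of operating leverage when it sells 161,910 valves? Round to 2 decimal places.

1.46

Total contribution margin = 161,910 × €21.01 = €3,401,729.10.
EBIT = €3,401,729.10 − €1,072,800 = €2,328,929.10.
DOL = contribution ÷ EBIT = €3,401,729.10 ÷ €2,328,929.10 = 1.4606.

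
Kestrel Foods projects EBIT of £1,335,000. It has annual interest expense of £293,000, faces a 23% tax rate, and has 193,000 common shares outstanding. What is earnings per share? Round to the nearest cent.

Interest = £293,000.00, so EBT = £1,335,000 − £293,000.00 = £1,042,000.00.
After tax at 23%: net income = £1,042,000.00 × 0.77 = £802,340.00.
Per share: £802,340.00 / 193,000 shares = £4.16.

£4.16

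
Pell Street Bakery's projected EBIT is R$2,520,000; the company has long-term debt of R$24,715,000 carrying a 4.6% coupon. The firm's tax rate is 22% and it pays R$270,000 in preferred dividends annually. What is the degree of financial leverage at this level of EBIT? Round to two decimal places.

2.43

Interest = R$1,136,890.00.
Preferred dividends grossed up pre-tax: R$270,000 / (1 − 0.22) = R$346,153.85.
DFL = EBIT ÷ [EBIT − I − D_p/(1−t)] = R$2,520,000 ÷ [R$2,520,000 − R$1,136,890.00 − R$346,153.85] = R$2,520,000 ÷ R$1,036,956.15 = 2.4302.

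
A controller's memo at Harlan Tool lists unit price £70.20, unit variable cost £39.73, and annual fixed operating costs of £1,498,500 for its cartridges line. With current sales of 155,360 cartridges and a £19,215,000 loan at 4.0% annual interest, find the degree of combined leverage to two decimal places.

At 155,360 units, contribution = 155,360 × £30.47 = £4,733,819.20.
EBIT = £4,733,819.20 − £1,498,500 = £3,235,319.20. Interest = £768,600.00, so EBIT − I = £2,466,719.20.
DCL = contribution ÷ (EBIT − I) = £4,733,819.20 ÷ £2,466,719.20 = 1.9191.

1.92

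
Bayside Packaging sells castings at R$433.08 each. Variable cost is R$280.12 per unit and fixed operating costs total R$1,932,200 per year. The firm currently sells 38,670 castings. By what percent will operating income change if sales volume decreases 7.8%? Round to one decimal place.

Total contribution margin = 38,670 × R$152.96 = R$5,914,963.20.
EBIT = R$5,914,963.20 − R$1,932,200 = R$3,982,763.20.
So DOL = total CM / EBIT = R$5,914,963.20 / R$3,982,763.20 = 1.4851.
%ΔEBIT = DOL × %ΔSales = 1.4851 × -7.8% = -11.6%.

-11.6%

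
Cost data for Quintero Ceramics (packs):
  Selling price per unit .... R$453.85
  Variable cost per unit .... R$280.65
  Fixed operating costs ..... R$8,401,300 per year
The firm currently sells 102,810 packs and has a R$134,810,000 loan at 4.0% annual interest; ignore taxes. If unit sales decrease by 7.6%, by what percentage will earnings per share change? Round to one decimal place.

-33.7%

Total contribution margin = 102,810 × R$173.20 = R$17,806,692.00.
Operating income = contribution − fixed costs = R$17,806,692.00 − R$8,401,300 = R$9,405,392.00.
Interest = R$5,392,400.00, so EBIT − I = R$4,012,992.00.
DCL = total CM / (EBIT − I) = R$17,806,692.00 / R$4,012,992.00 = 4.4373.
EPS therefore changes by 4.4373 × (-7.6%) = -33.7%.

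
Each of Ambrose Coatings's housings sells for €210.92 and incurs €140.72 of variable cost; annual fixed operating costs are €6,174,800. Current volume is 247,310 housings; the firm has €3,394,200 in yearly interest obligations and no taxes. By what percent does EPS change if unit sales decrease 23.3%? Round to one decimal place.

Total contribution margin = 247,310 × €70.20 = €17,361,162.00.
Operating income = contribution − fixed costs = €17,361,162.00 − €6,174,800 = €11,186,362.00.
Interest = €3,394,200.00, so EBIT − I = €7,792,162.00.
Degree of combined leverage = contribution ÷ (EBIT − I) = €17,361,162.00 ÷ €7,792,162.00 = 2.2280.
%ΔEPS = DCL × %ΔSales = 2.2280 × -23.3% = -51.9%.

-51.9%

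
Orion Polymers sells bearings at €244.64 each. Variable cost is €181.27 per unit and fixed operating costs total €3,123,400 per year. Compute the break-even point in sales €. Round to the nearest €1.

CM per unit = €244.64 − €181.27 = €63.37; CM ratio = €63.37 / €244.64 = 0.2590.
Break-even revenue = fixed costs × price ÷ CM = €3,123,400 × €244.64 ÷ €63.37 = €12,057,891.

€12,057,891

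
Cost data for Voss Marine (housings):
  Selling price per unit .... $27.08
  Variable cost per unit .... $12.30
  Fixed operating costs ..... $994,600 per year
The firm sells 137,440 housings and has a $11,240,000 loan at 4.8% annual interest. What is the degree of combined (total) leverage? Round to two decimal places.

Contribution at this volume is 137,440 × $14.78 = $2,031,363.20.
EBIT = $2,031,363.20 − $994,600 = $1,036,763.20. Interest = $539,520.00, so EBIT − I = $497,243.20.
DCL = contribution ÷ (EBIT − I) = $2,031,363.20 ÷ $497,243.20 = 4.0853.

4.09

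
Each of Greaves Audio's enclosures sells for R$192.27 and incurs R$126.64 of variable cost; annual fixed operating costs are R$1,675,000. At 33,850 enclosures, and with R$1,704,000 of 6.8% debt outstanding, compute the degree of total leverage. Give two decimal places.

5.16

At 33,850 units, contribution = 33,850 × R$65.63 = R$2,221,575.50.
EBIT = R$2,221,575.50 − R$1,675,000 = R$546,575.50. Interest = R$115,872.00.
DOL = R$2,221,575.50 ÷ R$546,575.50 = 4.0645; DFL = R$546,575.50 ÷ R$430,703.50 = 1.2690.
Combined leverage = 4.0645 × 1.2690 = 5.1579.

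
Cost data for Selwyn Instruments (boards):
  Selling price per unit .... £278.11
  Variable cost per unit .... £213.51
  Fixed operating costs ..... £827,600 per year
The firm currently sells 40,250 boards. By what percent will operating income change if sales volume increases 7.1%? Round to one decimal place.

+10.4%

At 40,250 units, contribution = 40,250 × £64.60 = £2,600,150.00.
Subtracting fixed costs: EBIT = £2,600,150.00 − £827,600 = £1,772,550.00.
DOL = contribution ÷ EBIT = £2,600,150.00 ÷ £1,772,550.00 = 1.4669.
Operating income changes by 1.4669 × +7.1% = +10.4%.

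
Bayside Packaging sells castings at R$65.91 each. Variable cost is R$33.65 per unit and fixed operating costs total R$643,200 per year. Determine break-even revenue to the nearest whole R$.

Contribution margin per unit = R$65.91 − R$33.65 = R$32.26, a CM ratio of R$32.26 ÷ R$65.91 = 0.4895.
Break-even sales = FC ÷ CM ratio = R$643,200 × R$65.91 / R$32.26 = R$1,314,114.

R$1,314,114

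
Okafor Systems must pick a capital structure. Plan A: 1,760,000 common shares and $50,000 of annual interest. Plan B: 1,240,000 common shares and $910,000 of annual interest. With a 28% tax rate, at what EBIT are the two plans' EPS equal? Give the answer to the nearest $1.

Set EPS_A = EPS_B: (EBIT − $50,000)(1 − 0.28) ÷ 1,760,000 = (EBIT − $910,000)(1 − 0.28) ÷ 1,240,000.
Cancelling (1 − t) and cross-multiplying: 1,240,000·(EBIT − 50,000) = 1,760,000·(EBIT − 910,000).
Solving, EBIT = (910,000·1,760,000 − 50,000·1,240,000) / (1,760,000 − 1,240,000) = 1,539,600,000,000 / 520,000 = 2,960,769.23.

$2,960,769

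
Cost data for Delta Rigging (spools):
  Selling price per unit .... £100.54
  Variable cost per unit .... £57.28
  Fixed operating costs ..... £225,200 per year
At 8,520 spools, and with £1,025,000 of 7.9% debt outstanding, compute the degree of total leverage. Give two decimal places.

5.91

Total contribution margin = 8,520 × £43.26 = £368,575.20.
Operating income = contribution − fixed costs = £368,575.20 − £225,200 = £143,375.20. Interest = £80,975.00.
DOL = £368,575.20 ÷ £143,375.20 = 2.5707; DFL = £143,375.20 ÷ £62,400.20 = 2.2977.
Combined leverage = 2.5707 × 2.2977 = 5.9067.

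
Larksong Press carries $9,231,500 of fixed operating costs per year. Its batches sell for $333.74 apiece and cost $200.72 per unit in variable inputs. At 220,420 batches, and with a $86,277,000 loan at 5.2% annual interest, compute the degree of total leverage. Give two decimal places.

At 220,420 units, contribution = 220,420 × $133.02 = $29,320,268.40.
Subtracting fixed costs: EBIT = $29,320,268.40 − $9,231,500 = $20,088,768.40. Interest = $4,486,404.00.
DOL = $29,320,268.40 ÷ $20,088,768.40 = 1.4595; DFL = $20,088,768.40 ÷ $15,602,364.40 = 1.2875.
DCL = DOL × DFL = 1.4595 × 1.2875 = 1.8791.

1.88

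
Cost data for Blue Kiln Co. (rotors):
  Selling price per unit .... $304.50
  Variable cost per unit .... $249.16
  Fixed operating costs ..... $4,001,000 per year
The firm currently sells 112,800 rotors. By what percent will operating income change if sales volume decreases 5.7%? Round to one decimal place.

Contribution at this volume is 112,800 × $55.34 = $6,242,352.00.
EBIT = $6,242,352.00 − $4,001,000 = $2,241,352.00.
Degree of operating leverage = $6,242,352.00 / $2,241,352.00 = 2.7851.
So EBIT moves 2.7851 × (-5.7%) = -15.9%.

-15.9%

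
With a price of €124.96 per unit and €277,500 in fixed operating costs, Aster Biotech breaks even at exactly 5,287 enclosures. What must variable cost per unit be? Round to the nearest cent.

€72.47

Contribution per unit must be FC / Q = €277,500 / 5,287 = €52.4872.
Variable cost per unit = €124.96 − €52.4872 = €72.47.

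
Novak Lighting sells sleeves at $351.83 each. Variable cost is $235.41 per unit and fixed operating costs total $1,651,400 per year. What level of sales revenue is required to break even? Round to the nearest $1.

$4,990,655

CM per unit = $351.83 − $235.41 = $116.42; CM ratio = $116.42 / $351.83 = 0.3309.
Break-even sales = FC ÷ CM ratio = $1,651,400 × $351.83 / $116.42 = $4,990,655.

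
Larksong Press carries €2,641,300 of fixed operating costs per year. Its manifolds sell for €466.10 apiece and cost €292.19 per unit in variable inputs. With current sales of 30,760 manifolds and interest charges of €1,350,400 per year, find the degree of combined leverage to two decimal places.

3.94

Contribution at this volume is 30,760 × €173.91 = €5,349,471.60.
Operating income = contribution − fixed costs = €5,349,471.60 − €2,641,300 = €2,708,171.60. Interest = €1,350,400.00.
DOL = €5,349,471.60 ÷ €2,708,171.60 = 1.9753; DFL = €2,708,171.60 ÷ €1,357,771.60 = 1.9946.
DCL = DOL × DFL = 1.9753 × 1.9946 = 3.9399.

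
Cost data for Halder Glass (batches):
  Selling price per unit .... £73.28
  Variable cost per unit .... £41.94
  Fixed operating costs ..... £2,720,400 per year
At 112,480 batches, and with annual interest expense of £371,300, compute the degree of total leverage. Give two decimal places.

8.13

Contribution at this volume is 112,480 × £31.34 = £3,525,123.20.
Operating income = contribution − fixed costs = £3,525,123.20 − £2,720,400 = £804,723.20. Interest = £371,300.00, so EBIT − I = £433,423.20.
DCL = contribution ÷ (EBIT − I) = £3,525,123.20 ÷ £433,423.20 = 8.1332.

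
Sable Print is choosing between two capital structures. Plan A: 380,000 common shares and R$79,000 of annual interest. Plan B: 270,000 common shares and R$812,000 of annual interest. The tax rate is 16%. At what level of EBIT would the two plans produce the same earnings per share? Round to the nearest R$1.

R$2,611,182

At indifference, (EBIT − 79,000)(1 − t)/380,000 = (EBIT − 812,000)(1 − t)/270,000.
Cancelling (1 − t) and cross-multiplying: 270,000·(EBIT − 79,000) = 380,000·(EBIT − 812,000).
Solving, EBIT = (812,000·380,000 − 79,000·270,000) / (380,000 − 270,000) = 287,230,000,000 / 110,000 = 2,611,181.82.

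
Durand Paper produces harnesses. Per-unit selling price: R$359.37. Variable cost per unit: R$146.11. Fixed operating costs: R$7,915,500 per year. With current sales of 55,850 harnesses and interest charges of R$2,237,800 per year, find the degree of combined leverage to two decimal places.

Total contribution margin = 55,850 × R$213.26 = R$11,910,571.00.
Subtracting fixed costs: EBIT = R$11,910,571.00 − R$7,915,500 = R$3,995,071.00. Interest = R$2,237,800.00, so EBIT − I = R$1,757,271.00.
DCL = contribution ÷ (EBIT − I) = R$11,910,571.00 ÷ R$1,757,271.00 = 6.7779.

6.78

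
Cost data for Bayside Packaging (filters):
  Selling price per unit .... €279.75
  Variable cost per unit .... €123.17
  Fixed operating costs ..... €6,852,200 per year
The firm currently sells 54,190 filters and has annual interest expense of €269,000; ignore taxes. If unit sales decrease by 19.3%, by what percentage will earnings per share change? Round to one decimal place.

At 54,190 units, contribution = 54,190 × €156.58 = €8,485,070.20.
Operating income = contribution − fixed costs = €8,485,070.20 − €6,852,200 = €1,632,870.20.
After interest of €269,000.00, pre-tax earnings = €1,363,870.20.
Degree of combined leverage = contribution ÷ (EBIT − I) = €8,485,070.20 ÷ €1,363,870.20 = 6.2213.
EPS therefore changes by 6.2213 × (-19.3%) = -120.1%.

-120.1%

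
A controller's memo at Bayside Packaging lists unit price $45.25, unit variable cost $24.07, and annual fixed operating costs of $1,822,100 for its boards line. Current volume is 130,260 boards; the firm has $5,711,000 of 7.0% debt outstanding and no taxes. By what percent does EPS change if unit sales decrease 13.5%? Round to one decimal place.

-69.4%

At 130,260 units, contribution = 130,260 × $21.18 = $2,758,906.80.
Subtracting fixed costs: EBIT = $2,758,906.80 − $1,822,100 = $936,806.80.
Interest = $399,770.00, so EBIT − I = $537,036.80.
Degree of combined leverage = contribution ÷ (EBIT − I) = $2,758,906.80 ÷ $537,036.80 = 5.1373.
EPS therefore changes by 5.1373 × (-13.5%) = -69.4%.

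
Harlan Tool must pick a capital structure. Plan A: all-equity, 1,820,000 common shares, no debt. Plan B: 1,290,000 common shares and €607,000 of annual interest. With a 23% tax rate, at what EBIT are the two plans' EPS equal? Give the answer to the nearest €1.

€2,084,415

Set EPS_A = EPS_B: (EBIT − €0)(1 − 0.23) ÷ 1,820,000 = (EBIT − €607,000)(1 − 0.23) ÷ 1,290,000.
Cancelling (1 − t) and cross-multiplying: 1,290,000·(EBIT − 0) = 1,820,000·(EBIT − 607,000).
Solving, EBIT = (607,000·1,820,000 − 0·1,290,000) / (1,820,000 − 1,290,000) = 1,104,740,000,000 / 530,000 = 2,084,415.09.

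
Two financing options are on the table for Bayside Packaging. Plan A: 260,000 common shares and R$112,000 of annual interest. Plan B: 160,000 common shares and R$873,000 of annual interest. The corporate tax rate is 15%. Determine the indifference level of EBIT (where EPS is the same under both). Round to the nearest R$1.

R$2,090,600

At indifference, (EBIT − 112,000)(1 − t)/260,000 = (EBIT − 873,000)(1 − t)/160,000.
The (1 − t) factor cancels: (EBIT − 112,000) × 160,000 = (EBIT − 873,000) × 260,000.
EBIT × (260,000 − 160,000) = 873,000 × 260,000 − 112,000 × 160,000 = 209,060,000,000, so EBIT = 209,060,000,000 ÷ 100,000 = 2,090,600.00.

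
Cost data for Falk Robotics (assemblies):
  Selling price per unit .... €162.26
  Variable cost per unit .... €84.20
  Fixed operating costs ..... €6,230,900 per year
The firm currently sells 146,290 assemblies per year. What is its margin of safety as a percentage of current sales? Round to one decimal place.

Each unit contributes €162.26 − €84.20 = €78.06. Break-even units = €6,230,900 ÷ €78.06 = 79,821.93; break-even revenue = 79,821.93 × €162.26 = €12,951,906.66.
Current sales = 146,290 × €162.26 = €23,737,015.40.
Margin of safety = (€23,737,015.40 − €12,951,906.66) ÷ €23,737,015.40 = 45.4%.

45.4%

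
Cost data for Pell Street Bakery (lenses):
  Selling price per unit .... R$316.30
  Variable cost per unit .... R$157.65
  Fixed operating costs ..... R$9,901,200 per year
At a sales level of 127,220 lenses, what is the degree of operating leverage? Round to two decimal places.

Contribution at this volume is 127,220 × R$158.65 = R$20,183,453.00.
Subtracting fixed costs: EBIT = R$20,183,453.00 − R$9,901,200 = R$10,282,253.00.
Degree of operating leverage = R$20,183,453.00 / R$10,282,253.00 = 1.9629.

1.96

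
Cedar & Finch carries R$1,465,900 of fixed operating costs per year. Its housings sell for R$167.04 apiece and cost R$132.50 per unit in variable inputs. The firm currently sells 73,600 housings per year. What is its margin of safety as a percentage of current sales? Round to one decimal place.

42.3%

Contribution margin per unit = R$167.04 − R$132.50 = R$34.54. Break-even units = R$1,465,900 ÷ R$34.54 = 42,440.65; break-even revenue = 42,440.65 × R$167.04 = R$7,089,285.93.
Current sales = 73,600 × R$167.04 = R$12,294,144.00.
Margin of safety = (R$12,294,144.00 − R$7,089,285.93) ÷ R$12,294,144.00 = 42.3%.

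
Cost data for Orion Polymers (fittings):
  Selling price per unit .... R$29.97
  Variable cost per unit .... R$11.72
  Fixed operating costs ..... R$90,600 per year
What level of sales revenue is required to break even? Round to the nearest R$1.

R$148,783

Contribution margin per unit = R$29.97 − R$11.72 = R$18.25, a CM ratio of R$18.25 ÷ R$29.97 = 0.6089.
Break-even revenue = fixed costs × price ÷ CM = R$90,600 × R$29.97 ÷ R$18.25 = R$148,783.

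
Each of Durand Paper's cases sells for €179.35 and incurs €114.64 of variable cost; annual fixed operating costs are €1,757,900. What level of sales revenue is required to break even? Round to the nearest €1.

CM per unit = €179.35 − €114.64 = €64.71; CM ratio = €64.71 / €179.35 = 0.3608.
Break-even revenue = fixed costs × price ÷ CM = €1,757,900 × €179.35 ÷ €64.71 = €4,872,189.

€4,872,189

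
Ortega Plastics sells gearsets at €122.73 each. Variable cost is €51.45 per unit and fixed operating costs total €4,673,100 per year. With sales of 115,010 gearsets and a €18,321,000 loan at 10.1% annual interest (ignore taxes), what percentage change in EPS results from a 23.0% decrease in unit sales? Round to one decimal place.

-112.6%

At 115,010 units, contribution = 115,010 × €71.28 = €8,197,912.80.
Operating income = contribution − fixed costs = €8,197,912.80 − €4,673,100 = €3,524,812.80.
After interest of €1,850,421.00, pre-tax earnings = €1,674,391.80.
Degree of combined leverage = contribution ÷ (EBIT − I) = €8,197,912.80 ÷ €1,674,391.80 = 4.8961.
%ΔEPS = DCL × %ΔSales = 4.8961 × -23.0% = -112.6%.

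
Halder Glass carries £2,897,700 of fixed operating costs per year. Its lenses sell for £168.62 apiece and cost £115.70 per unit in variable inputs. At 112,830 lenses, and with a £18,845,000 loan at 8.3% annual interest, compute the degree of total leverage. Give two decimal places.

Total contribution margin = 112,830 × £52.92 = £5,970,963.60.
Subtracting fixed costs: EBIT = £5,970,963.60 − £2,897,700 = £3,073,263.60. Interest = £1,564,135.00.
DOL = £5,970,963.60 ÷ £3,073,263.60 = 1.9429; DFL = £3,073,263.60 ÷ £1,509,128.60 = 2.0364.
Combined leverage = 1.9429 × 2.0364 = 3.9565.

3.96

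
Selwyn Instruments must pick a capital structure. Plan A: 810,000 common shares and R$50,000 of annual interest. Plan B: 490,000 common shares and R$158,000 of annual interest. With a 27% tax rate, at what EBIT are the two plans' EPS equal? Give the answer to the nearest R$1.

R$323,375

Set EPS_A = EPS_B: (EBIT − R$50,000)(1 − 0.27) ÷ 810,000 = (EBIT − R$158,000)(1 − 0.27) ÷ 490,000.
Cancelling (1 − t) and cross-multiplying: 490,000·(EBIT − 50,000) = 810,000·(EBIT − 158,000).
Solving, EBIT = (158,000·810,000 − 50,000·490,000) / (810,000 − 490,000) = 103,480,000,000 / 320,000 = 323,375.00.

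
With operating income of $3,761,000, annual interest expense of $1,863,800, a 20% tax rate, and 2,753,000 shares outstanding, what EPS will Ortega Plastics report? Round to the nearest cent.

$0.55

Interest = $1,863,800.00, so EBT = $3,761,000 − $1,863,800.00 = $1,897,200.00.
Net income = $1,897,200.00 × (1 − 0.20) = $1,517,760.00.
EPS = $1,517,760.00 ÷ 2,753,000 = $0.55.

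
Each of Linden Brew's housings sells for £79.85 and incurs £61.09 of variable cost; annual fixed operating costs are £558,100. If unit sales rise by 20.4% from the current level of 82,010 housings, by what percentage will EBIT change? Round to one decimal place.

+32.0%

Total contribution margin = 82,010 × £18.76 = £1,538,507.60.
Subtracting fixed costs: EBIT = £1,538,507.60 − £558,100 = £980,407.60.
So DOL = total CM / EBIT = £1,538,507.60 / £980,407.60 = 1.5693.
%ΔEBIT = DOL × %ΔSales = 1.5693 × +20.4% = +32.0%.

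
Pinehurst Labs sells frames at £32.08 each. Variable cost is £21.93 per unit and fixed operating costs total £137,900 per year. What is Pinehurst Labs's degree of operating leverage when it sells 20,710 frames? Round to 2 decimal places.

2.91

At 20,710 units, contribution = 20,710 × £10.15 = £210,206.50.
Subtracting fixed costs: EBIT = £210,206.50 − £137,900 = £72,306.50.
So DOL = total CM / EBIT = £210,206.50 / £72,306.50 = 2.9072.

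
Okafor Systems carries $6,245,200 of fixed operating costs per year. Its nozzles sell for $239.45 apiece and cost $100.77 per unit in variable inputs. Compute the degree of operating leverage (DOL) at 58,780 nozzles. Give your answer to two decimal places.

4.28

Total contribution margin = 58,780 × $138.68 = $8,151,610.40.
Operating income = contribution − fixed costs = $8,151,610.40 − $6,245,200 = $1,906,410.40.
Degree of operating leverage = $8,151,610.40 / $1,906,410.40 = 4.2759.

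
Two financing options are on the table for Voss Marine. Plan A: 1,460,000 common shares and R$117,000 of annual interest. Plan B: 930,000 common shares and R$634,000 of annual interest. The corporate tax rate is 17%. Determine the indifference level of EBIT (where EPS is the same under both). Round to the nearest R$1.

At indifference, (EBIT − 117,000)(1 − t)/1,460,000 = (EBIT − 634,000)(1 − t)/930,000.
The (1 − t) factor cancels: (EBIT − 117,000) × 930,000 = (EBIT − 634,000) × 1,460,000.
EBIT × (1,460,000 − 930,000) = 634,000 × 1,460,000 − 117,000 × 930,000 = 816,830,000,000, so EBIT = 816,830,000,000 ÷ 530,000 = 1,541,188.68.

R$1,541,189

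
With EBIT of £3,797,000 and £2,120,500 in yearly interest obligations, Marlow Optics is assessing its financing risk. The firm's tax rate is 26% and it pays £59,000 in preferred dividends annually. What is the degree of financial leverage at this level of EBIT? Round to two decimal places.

2.38

Annual interest charges come to £2,120,500.00.
Pre-tax preferred-dividend burden = £59,000 ÷ (1 − 0.26) = £79,729.73.
DFL = EBIT ÷ [EBIT − I − D_p/(1−t)] = £3,797,000 ÷ [£3,797,000 − £2,120,500.00 − £79,729.73] = £3,797,000 ÷ £1,596,770.27 = 2.3779.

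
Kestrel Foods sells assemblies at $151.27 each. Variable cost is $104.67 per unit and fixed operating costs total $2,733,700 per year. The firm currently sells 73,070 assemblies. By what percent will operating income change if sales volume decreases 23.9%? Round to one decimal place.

-121.2%

At 73,070 units, contribution = 73,070 × $46.60 = $3,405,062.00.
Subtracting fixed costs: EBIT = $3,405,062.00 − $2,733,700 = $671,362.00.
Degree of operating leverage = $3,405,062.00 / $671,362.00 = 5.0719.
So EBIT moves 5.0719 × (-23.9%) = -121.2%.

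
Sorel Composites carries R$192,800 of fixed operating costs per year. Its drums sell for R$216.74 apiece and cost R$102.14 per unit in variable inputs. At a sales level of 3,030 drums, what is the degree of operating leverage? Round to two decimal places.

At 3,030 units, contribution = 3,030 × R$114.60 = R$347,238.00.
Operating income = contribution − fixed costs = R$347,238.00 − R$192,800 = R$154,438.00.
Degree of operating leverage = R$347,238.00 / R$154,438.00 = 2.2484.

2.25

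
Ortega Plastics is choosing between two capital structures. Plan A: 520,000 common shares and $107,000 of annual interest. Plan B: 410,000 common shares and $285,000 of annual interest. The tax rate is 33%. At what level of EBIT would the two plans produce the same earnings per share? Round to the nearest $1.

Set EPS_A = EPS_B: (EBIT − $107,000)(1 − 0.33) ÷ 520,000 = (EBIT − $285,000)(1 − 0.33) ÷ 410,000.
The (1 − t) factor cancels: (EBIT − 107,000) × 410,000 = (EBIT − 285,000) × 520,000.
Solving, EBIT = (285,000·520,000 − 107,000·410,000) / (520,000 − 410,000) = 104,330,000,000 / 110,000 = 948,454.55.

$948,455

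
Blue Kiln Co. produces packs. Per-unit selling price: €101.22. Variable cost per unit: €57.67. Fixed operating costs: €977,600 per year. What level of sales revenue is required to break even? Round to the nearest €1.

€2,272,162

CM per unit = €101.22 − €57.67 = €43.55; CM ratio = €43.55 / €101.22 = 0.4303.
Break-even revenue = fixed costs × price ÷ CM = €977,600 × €101.22 ÷ €43.55 = €2,272,162.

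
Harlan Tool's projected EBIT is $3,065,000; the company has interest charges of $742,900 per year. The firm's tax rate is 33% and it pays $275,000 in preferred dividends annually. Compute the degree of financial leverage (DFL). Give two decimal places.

Interest = $742,900.00.
Preferred dividends grossed up pre-tax: $275,000 / (1 − 0.33) = $410,447.76.
DFL = EBIT ÷ [EBIT − I − D_p/(1−t)] = $3,065,000 ÷ [$3,065,000 − $742,900.00 − $410,447.76] = $3,065,000 ÷ $1,911,652.24 = 1.6033.

1.60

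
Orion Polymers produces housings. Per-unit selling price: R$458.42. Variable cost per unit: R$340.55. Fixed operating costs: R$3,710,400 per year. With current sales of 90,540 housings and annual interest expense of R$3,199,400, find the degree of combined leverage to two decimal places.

2.84

At 90,540 units, contribution = 90,540 × R$117.87 = R$10,671,949.80.
EBIT = R$10,671,949.80 − R$3,710,400 = R$6,961,549.80. Interest = R$3,199,400.00, so EBIT − I = R$3,762,149.80.
Degree of total leverage = total CM / (EBIT − interest) = R$10,671,949.80 / R$3,762,149.80 = 2.8367.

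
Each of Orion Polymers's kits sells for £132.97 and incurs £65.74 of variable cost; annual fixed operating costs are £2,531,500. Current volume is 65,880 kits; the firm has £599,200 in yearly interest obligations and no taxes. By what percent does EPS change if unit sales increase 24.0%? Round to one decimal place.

At 65,880 units, contribution = 65,880 × £67.23 = £4,429,112.40.
Operating income = contribution − fixed costs = £4,429,112.40 − £2,531,500 = £1,897,612.40.
Interest = £599,200.00, so EBIT − I = £1,298,412.40.
Degree of combined leverage = contribution ÷ (EBIT − I) = £4,429,112.40 ÷ £1,298,412.40 = 3.4112.
EPS therefore changes by 3.4112 × (+24.0%) = +81.9%.

+81.9%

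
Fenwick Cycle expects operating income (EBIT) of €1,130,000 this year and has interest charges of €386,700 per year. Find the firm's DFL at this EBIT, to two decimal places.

1.52

Interest = €386,700.00.
DFL = EBIT ÷ (EBIT − I) = €1,130,000 ÷ (€1,130,000 − €386,700.00) = €1,130,000 ÷ €743,300.00 = 1.5202.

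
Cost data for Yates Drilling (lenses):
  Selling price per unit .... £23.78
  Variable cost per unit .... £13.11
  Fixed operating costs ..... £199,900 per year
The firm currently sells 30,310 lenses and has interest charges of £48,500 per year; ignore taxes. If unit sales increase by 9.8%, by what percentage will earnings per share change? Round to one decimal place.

Contribution at this volume is 30,310 × £10.67 = £323,407.70.
Operating income = contribution − fixed costs = £323,407.70 − £199,900 = £123,507.70.
After interest of £48,500.00, pre-tax earnings = £75,007.70.
Degree of combined leverage = contribution ÷ (EBIT − I) = £323,407.70 ÷ £75,007.70 = 4.3117.
EPS therefore changes by 4.3117 × (+9.8%) = +42.3%.

+42.3%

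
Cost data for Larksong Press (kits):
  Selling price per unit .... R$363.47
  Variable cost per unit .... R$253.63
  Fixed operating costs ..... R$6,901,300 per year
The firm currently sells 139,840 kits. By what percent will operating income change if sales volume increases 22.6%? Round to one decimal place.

+41.0%

Total contribution margin = 139,840 × R$109.84 = R$15,360,025.60.
EBIT = R$15,360,025.60 − R$6,901,300 = R$8,458,725.60.
So DOL = total CM / EBIT = R$15,360,025.60 / R$8,458,725.60 = 1.8159.
%ΔEBIT = DOL × %ΔSales = 1.8159 × +22.6% = +41.0%.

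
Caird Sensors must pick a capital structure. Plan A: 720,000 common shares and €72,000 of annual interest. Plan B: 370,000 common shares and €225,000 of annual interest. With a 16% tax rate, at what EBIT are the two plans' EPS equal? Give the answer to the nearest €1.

At indifference, (EBIT − 72,000)(1 − t)/720,000 = (EBIT − 225,000)(1 − t)/370,000.
The (1 − t) factor cancels: (EBIT − 72,000) × 370,000 = (EBIT − 225,000) × 720,000.
Solving, EBIT = (225,000·720,000 − 72,000·370,000) / (720,000 − 370,000) = 135,360,000,000 / 350,000 = 386,742.86.

€386,743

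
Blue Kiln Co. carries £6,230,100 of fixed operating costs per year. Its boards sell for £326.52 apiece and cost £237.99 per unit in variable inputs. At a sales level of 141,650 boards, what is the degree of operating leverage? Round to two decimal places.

At 141,650 units, contribution = 141,650 × £88.53 = £12,540,274.50.
Operating income = contribution − fixed costs = £12,540,274.50 − £6,230,100 = £6,310,174.50.
Degree of operating leverage = £12,540,274.50 / £6,310,174.50 = 1.9873.

1.99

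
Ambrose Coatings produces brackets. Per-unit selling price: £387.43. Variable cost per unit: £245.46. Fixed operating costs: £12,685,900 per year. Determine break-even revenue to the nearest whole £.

Contribution margin per unit = £387.43 − £245.46 = £141.97, a CM ratio of £141.97 ÷ £387.43 = 0.3664.
Break-even sales = FC ÷ CM ratio = £12,685,900 × £387.43 / £141.97 = £34,619,273.

£34,619,273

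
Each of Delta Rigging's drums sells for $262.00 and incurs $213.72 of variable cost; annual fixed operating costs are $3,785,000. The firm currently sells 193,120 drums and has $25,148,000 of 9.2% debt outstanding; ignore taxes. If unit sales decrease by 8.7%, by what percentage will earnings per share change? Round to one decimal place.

-25.2%

Contribution at this volume is 193,120 × $48.28 = $9,323,833.60.
EBIT = $9,323,833.60 − $3,785,000 = $5,538,833.60.
Interest = $2,313,616.00, so EBIT − I = $3,225,217.60.
DCL = total CM / (EBIT − I) = $9,323,833.60 / $3,225,217.60 = 2.8909.
EPS therefore changes by 2.8909 × (-8.7%) = -25.2%.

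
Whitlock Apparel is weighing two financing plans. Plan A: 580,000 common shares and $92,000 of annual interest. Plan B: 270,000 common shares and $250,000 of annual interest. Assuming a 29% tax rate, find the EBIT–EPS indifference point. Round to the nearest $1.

$387,613

Set EPS_A = EPS_B: (EBIT − $92,000)(1 − 0.29) ÷ 580,000 = (EBIT − $250,000)(1 − 0.29) ÷ 270,000.
Cancelling (1 − t) and cross-multiplying: 270,000·(EBIT − 92,000) = 580,000·(EBIT − 250,000).
Solving, EBIT = (250,000·580,000 − 92,000·270,000) / (580,000 − 270,000) = 120,160,000,000 / 310,000 = 387,612.90.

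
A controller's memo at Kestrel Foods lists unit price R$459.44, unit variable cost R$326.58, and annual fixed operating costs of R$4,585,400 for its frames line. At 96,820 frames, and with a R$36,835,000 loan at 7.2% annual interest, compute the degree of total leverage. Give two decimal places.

At 96,820 units, contribution = 96,820 × R$132.86 = R$12,863,505.20.
EBIT = R$12,863,505.20 − R$4,585,400 = R$8,278,105.20. Interest = R$2,652,120.00.
DOL = R$12,863,505.20 ÷ R$8,278,105.20 = 1.5539; DFL = R$8,278,105.20 ÷ R$5,625,985.20 = 1.4714.
DCL = DOL × DFL = 1.5539 × 1.4714 = 2.2864.

2.29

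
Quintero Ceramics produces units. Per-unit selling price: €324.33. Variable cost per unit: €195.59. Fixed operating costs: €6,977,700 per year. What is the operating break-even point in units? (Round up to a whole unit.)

54,200 units

Each unit contributes €324.33 − €195.59 = €128.74.
Break-even Q = €6,977,700 / €128.74 = 54,199.94 → 54,200 units.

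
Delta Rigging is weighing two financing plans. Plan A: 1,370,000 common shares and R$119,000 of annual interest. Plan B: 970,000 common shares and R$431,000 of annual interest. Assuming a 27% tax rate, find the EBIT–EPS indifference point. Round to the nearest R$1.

At indifference, (EBIT − 119,000)(1 − t)/1,370,000 = (EBIT − 431,000)(1 − t)/970,000.
The (1 − t) factor cancels: (EBIT − 119,000) × 970,000 = (EBIT − 431,000) × 1,370,000.
EBIT × (1,370,000 − 970,000) = 431,000 × 1,370,000 − 119,000 × 970,000 = 475,040,000,000, so EBIT = 475,040,000,000 ÷ 400,000 = 1,187,600.00.

R$1,187,600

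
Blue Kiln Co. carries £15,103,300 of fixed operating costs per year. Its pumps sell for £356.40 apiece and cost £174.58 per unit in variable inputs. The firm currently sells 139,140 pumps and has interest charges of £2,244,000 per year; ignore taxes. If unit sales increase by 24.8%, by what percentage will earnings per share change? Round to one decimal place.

+78.9%

Contribution at this volume is 139,140 × £181.82 = £25,298,434.80.
Subtracting fixed costs: EBIT = £25,298,434.80 − £15,103,300 = £10,195,134.80.
After interest of £2,244,000.00, pre-tax earnings = £7,951,134.80.
Degree of combined leverage = contribution ÷ (EBIT − I) = £25,298,434.80 ÷ £7,951,134.80 = 3.1817.
%ΔEPS = DCL × %ΔSales = 3.1817 × +24.8% = +78.9%.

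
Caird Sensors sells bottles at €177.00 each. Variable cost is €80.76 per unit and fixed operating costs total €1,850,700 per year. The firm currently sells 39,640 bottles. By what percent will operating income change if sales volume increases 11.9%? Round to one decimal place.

+23.1%

Contribution at this volume is 39,640 × €96.24 = €3,814,953.60.
Subtracting fixed costs: EBIT = €3,814,953.60 − €1,850,700 = €1,964,253.60.
Degree of operating leverage = €3,814,953.60 / €1,964,253.60 = 1.9422.
%ΔEBIT = DOL × %ΔSales = 1.9422 × +11.9% = +23.1%.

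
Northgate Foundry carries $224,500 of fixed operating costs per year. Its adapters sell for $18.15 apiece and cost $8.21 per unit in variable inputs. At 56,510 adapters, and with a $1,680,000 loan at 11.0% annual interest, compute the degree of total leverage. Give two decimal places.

Total contribution margin = 56,510 × $9.94 = $561,709.40.
EBIT = $561,709.40 − $224,500 = $337,209.40. Interest = $184,800.00.
DOL = $561,709.40 ÷ $337,209.40 = 1.6658; DFL = $337,209.40 ÷ $152,409.40 = 2.2125.
DCL = DOL × DFL = 1.6658 × 2.2125 = 3.6856.

3.69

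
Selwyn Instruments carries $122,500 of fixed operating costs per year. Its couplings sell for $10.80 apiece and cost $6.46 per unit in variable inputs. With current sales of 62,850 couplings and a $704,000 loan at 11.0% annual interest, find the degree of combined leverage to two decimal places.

At 62,850 units, contribution = 62,850 × $4.34 = $272,769.00.
Operating income = contribution − fixed costs = $272,769.00 − $122,500 = $150,269.00. Interest = $77,440.00.
DOL = $272,769.00 ÷ $150,269.00 = 1.8152; DFL = $150,269.00 ÷ $72,829.00 = 2.0633.
Combined leverage = 1.8152 × 2.0633 = 3.7453.

3.75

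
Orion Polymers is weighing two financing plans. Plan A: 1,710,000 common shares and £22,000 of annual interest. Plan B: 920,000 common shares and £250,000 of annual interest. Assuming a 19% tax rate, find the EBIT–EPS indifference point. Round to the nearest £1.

£515,519

Set EPS_A = EPS_B: (EBIT − £22,000)(1 − 0.19) ÷ 1,710,000 = (EBIT − £250,000)(1 − 0.19) ÷ 920,000.
Cancelling (1 − t) and cross-multiplying: 920,000·(EBIT − 22,000) = 1,710,000·(EBIT − 250,000).
Solving, EBIT = (250,000·1,710,000 − 22,000·920,000) / (1,710,000 − 920,000) = 407,260,000,000 / 790,000 = 515,518.99.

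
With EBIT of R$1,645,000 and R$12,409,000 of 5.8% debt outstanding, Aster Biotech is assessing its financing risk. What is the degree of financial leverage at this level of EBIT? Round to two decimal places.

Interest = R$719,722.00.
Degree of financial leverage = EBIT / (EBIT − interest) = R$1,645,000 / R$925,278.00 = 1.7778.

1.78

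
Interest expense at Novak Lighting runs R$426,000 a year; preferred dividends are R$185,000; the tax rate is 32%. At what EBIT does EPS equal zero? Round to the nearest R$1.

R$698,059

Preferred dividends are paid after tax, so their pre-tax equivalent is R$185,000 ÷ (1 − 0.32) = R$272,058.82.
EPS = 0 when EBIT covers interest plus the pre-tax preferred burden: R$426,000 + R$272,058.82 = R$698,058.82.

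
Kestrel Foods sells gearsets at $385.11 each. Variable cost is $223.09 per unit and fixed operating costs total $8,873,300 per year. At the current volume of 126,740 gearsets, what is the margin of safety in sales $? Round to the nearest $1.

$27,717,639

Unit CM = price − variable cost = $385.11 − $223.09 = $162.02. Break-even units = $8,873,300 ÷ $162.02 = 54,766.70; break-even revenue = 54,766.70 × $385.11 = $21,091,202.09.
Actual sales revenue = 126,740 × $385.11 = $48,808,841.40.
Margin of safety = $48,808,841.40 − $21,091,202.09 = $27,717,639.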